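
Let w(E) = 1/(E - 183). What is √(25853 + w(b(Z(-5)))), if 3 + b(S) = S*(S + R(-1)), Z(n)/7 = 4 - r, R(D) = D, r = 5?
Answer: √436915570/130 ≈ 160.79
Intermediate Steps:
Z(n) = -7 (Z(n) = 7*(4 - 1*5) = 7*(4 - 5) = 7*(-1) = -7)
b(S) = -3 + S*(-1 + S) (b(S) = -3 + S*(S - 1) = -3 + S*(-1 + S))
w(E) = 1/(-183 + E)
√(25853 + w(b(Z(-5)))) = √(25853 + 1/(-183 + (-3 + (-7)² - 1*(-7)))) = √(25853 + 1/(-183 + (-3 + 49 + 7))) = √(25853 + 1/(-183 + 53)) = √(25853 + 1/(-130)) = √(25853 - 1/130) = √(3360889/130) = √436915570/130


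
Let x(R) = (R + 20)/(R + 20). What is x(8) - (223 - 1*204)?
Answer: -18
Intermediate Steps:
x(R) = 1 (x(R) = (20 + R)/(20 + R) = 1)
x(8) - (223 - 1*204) = 1 - (223 - 1*204) = 1 - (223 - 204) = 1 - 1*19 = 1 - 19 = -18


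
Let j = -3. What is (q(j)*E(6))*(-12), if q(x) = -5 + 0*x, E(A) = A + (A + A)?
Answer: 1080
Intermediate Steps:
E(A) = 3*A (E(A) = A + 2*A = 3*A)
q(x) = -5 (q(x) = -5 + 0 = -5)
(q(j)*E(6))*(-12) = -15*6*(-12) = -5*18*(-12) = -90*(-12) = 1080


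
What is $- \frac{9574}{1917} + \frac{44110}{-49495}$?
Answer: $- \frac{111684800}{18976383} \approx -5.8855$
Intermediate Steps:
$- \frac{9574}{1917} + \frac{44110}{-49495} = \left(-9574\right) \frac{1}{1917} + 44110 \left(- \frac{1}{49495}\right) = - \frac{9574}{1917} - \frac{8822}{9899} = - \frac{111684800}{18976383}$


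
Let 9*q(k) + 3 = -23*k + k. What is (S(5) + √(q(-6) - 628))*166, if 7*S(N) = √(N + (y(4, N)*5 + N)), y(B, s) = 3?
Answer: 830/7 + 166*I*√5523/3 ≈ 118.57 + 4112.2*I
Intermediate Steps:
q(k) = -⅓ - 22*k/9 (q(k) = -⅓ + (-23*k + k)/9 = -⅓ + (-22*k)/9 = -⅓ - 22*k/9)
S(N) = √(15 + 2*N)/7 (S(N) = √(N + (3*5 + N))/7 = √(N + (15 + N))/7 = √(15 + 2*N)/7)
(S(5) + √(q(-6) - 628))*166 = (√(15 + 2*5)/7 + √((-⅓ - 22/9*(-6)) - 628))*166 = (√(15 + 10)/7 + √((-⅓ + 44/3) - 628))*166 = (√25/7 + √(43/3 - 628))*166 = ((⅐)*5 + √(-1841/3))*166 = (5/7 + I*√5523/3)*166 = 830/7 + 166*I*√5523/3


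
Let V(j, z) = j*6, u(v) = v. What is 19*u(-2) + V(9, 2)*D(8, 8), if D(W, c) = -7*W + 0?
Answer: -3062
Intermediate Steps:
D(W, c) = -7*W
V(j, z) = 6*j
19*u(-2) + V(9, 2)*D(8, 8) = 19*(-2) + (6*9)*(-7*8) = -38 + 54*(-56) = -38 - 3024 = -3062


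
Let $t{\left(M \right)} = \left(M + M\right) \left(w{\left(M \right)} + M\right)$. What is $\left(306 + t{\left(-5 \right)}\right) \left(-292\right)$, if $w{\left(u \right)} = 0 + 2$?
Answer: $-98112$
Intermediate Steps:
$w{\left(u \right)} = 2$
$t{\left(M \right)} = 2 M \left(2 + M\right)$ ($t{\left(M \right)} = \left(M + M\right) \left(2 + M\right) = 2 M \left(2 + M\right)$)
$\left(306 + t{\left(-5 \right)}\right) \left(-292\right) = \left(306 + 2 \left(-5\right) \left(2 - 5\right)\right) \left(-292\right) = \left(306 + 2 \left(-5\right) \left(-3\right)\right) \left(-292\right) = \left(306 + 30\right) \left(-292\right) = 336 \left(-292\right) = -98112$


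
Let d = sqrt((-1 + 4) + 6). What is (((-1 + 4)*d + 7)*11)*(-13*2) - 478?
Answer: -5054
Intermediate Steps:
d = 3 (d = sqrt(3 + 6) = sqrt(9) = 3)
(((-1 + 4)*d + 7)*11)*(-13*2) - 478 = (((-1 + 4)*3 + 7)*11)*(-13*2) - 478 = ((3*3 + 7)*11)*(-26) - 478 = ((9 + 7)*11)*(-26) - 478 = (16*11)*(-26) - 478 = 176*(-26) - 478 = -4576 - 478 = -5054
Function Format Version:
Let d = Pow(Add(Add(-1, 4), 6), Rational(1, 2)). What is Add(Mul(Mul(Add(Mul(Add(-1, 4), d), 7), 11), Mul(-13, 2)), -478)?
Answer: -5054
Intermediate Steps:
d = 3 (d = Pow(Add(3, 6), Rational(1, 2)) = Pow(9, Rational(1, 2)) = 3)
Add(Mul(Mul(Add(Mul(Add(-1, 4), d), 7), 11), Mul(-13, 2)), -478) = Add(Mul(Mul(Add(Mul(Add(-1, 4), 3), 7), 11), Mul(-13, 2)), -478) = Add(Mul(Mul(Add(Mul(3, 3), 7), 11), -26), -478) = Add(Mul(Mul(Add(9, 7), 11), -26), -478) = Add(Mul(Mul(16, 11), -26), -478) = Add(Mul(176, -26), -478) = Add(-4576, -478) = -5054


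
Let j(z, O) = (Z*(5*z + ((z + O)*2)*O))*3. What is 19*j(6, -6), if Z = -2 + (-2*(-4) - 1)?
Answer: 8550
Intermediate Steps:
Z = 5 (Z = -2 + (8 - 1) = -2 + 7 = 5)
j(z, O) = 75*z + 15*O*(2*O + 2*z) (j(z, O) = (5*(5*z + ((z + O)*2)*O))*3 = (5*(5*z + ((O + z)*2)*O))*3 = (5*(5*z + (2*O + 2*z)*O))*3 = (5*(5*z + O*(2*O + 2*z)))*3 = (25*z + 5*O*(2*O + 2*z))*3 = 75*z + 15*O*(2*O + 2*z))
19*j(6, -6) = 19*(30*(-6)² + 75*6 + 30*(-6)*6) = 19*(30*36 + 450 - 1080) = 19*(1080 + 450 - 1080) = 19*450 = 8550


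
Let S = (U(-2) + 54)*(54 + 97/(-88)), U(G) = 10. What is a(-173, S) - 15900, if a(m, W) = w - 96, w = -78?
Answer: -16074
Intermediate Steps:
S = 37240/11 (S = (10 + 54)*(54 + 97/(-88)) = 64*(54 + 97*(-1/88)) = 64*(54 - 97/88) = 64*(4655/88) = 37240/11 ≈ 3385.5)
a(m, W) = -174 (a(m, W) = -78 - 96 = -174)
a(-173, S) - 15900 = -174 - 15900 = -16074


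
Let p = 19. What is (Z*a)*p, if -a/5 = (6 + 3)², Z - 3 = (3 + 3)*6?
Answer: -300105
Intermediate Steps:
Z = 39 (Z = 3 + (3 + 3)*6 = 3 + 6*6 = 3 + 36 = 39)
a = -405 (a = -5*(6 + 3)² = -5*9² = -5*81 = -405)
(Z*a)*p = (39*(-405))*19 = -15795*19 = -300105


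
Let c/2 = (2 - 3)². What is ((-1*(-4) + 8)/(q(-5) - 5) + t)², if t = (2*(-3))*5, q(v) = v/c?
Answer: 24964/25 ≈ 998.56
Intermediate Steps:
c = 2 (c = 2*(2 - 3)² = 2*(-1)² = 2*1 = 2)
q(v) = v/2
t = -30 (t = -6*5 = -30)
((-1*(-4) + 8)/(q(-5) - 5) + t)² = ((-1*(-4) + 8)/((½)*(-5) - 5) - 30)² = ((4 + 8)/(-5/2 - 5) - 30)² = (12/(-15/2) - 30)² = (12*(-2/15) - 30)² = (-8/5 - 30)² = (-158/5)² = 24964/25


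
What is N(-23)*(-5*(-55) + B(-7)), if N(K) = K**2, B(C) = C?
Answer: 141772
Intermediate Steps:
N(-23)*(-5*(-55) + B(-7)) = (-23)**2*(-5*(-55) - 7) = 529*(275 - 7) = 529*268 = 141772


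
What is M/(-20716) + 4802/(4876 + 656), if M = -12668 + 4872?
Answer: 17825713/14325114 ≈ 1.2444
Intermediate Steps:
M = -7796
M/(-20716) + 4802/(4876 + 656) = -7796/(-20716) + 4802/(4876 + 656) = -7796*(-1/20716) + 4802/5532 = 1949/5179 + 4802*(1/5532) = 1949/5179 + 2401/2766 = 17825713/14325114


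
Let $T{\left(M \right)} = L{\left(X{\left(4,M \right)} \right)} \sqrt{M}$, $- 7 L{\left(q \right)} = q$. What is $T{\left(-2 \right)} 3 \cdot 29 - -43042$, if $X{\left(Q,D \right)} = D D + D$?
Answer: $43042 - \frac{174 i \sqrt{2}}{7} \approx 43042.0 - 35.153 i$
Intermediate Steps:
$X{\left(Q,D \right)} = D + D^{2}$ ($X{\left(Q,D \right)} = D^{2} + D = D + D^{2}$)
$L{\left(q \right)} = - \frac{q}{7}$
$T{\left(M \right)} = - \frac{M^{\frac{3}{2}} \left(1 + M\right)}{7}$ ($T{\left(M \right)} = - \frac{M \left(1 + M\right)}{7} \sqrt{M} = - \frac{M^{\frac{3}{2}} \left(1 + M\right)}{7}$)
$T{\left(-2 \right)} 3 \cdot 29 - -43042 = \frac{\left(-2\right)^{\frac{3}{2}} \left(-1 - -2\right)}{7} \cdot 3 \cdot 29 - -43042 = \frac{- 2 i \sqrt{2} \left(-1 + 2\right)}{7} \cdot 3 \cdot 29 + 43042 = \frac{1}{7} \left(- 2 i \sqrt{2}\right) 1 \cdot 3 \cdot 29 + 43042 = - \frac{2 i \sqrt{2}}{7} \cdot 3 \cdot 29 + 43042 = - \frac{6 i \sqrt{2}}{7} \cdot 29 + 43042 = - \frac{174 i \sqrt{2}}{7} + 43042 = 43042 - \frac{174 i \sqrt{2}}{7}$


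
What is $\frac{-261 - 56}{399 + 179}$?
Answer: $- \frac{317}{578} \approx -0.54844$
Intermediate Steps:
$\frac{-261 - 56}{399 + 179} = - \frac{317}{578}$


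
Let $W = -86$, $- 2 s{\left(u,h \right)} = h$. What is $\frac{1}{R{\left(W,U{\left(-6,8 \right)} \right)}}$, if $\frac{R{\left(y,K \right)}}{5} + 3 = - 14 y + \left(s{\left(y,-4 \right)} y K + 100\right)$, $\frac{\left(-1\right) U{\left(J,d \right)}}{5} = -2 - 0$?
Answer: $- \frac{1}{2095} \approx -0.00047733$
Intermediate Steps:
$s{\left(u,h \right)} = - \frac{h}{2}$
$U{\left(J,d \right)} = 10$ ($U{\left(J,d \right)} = - 5 \left(-2 - 0\right) = - 5 \left(-2 + 0\right) = \left(-5\right) \left(-2\right) = 10$)
$R{\left(y,K \right)} = 485 - 70 y + 10 K y$ ($R{\left(y,K \right)} = -15 + 5 \left(- 14 y + \left(\left(- \frac{1}{2}\right) \left(-4\right) y K + 100\right)\right) = -15 + 5 \left(- 14 y + \left(2 y K + 100\right)\right) = -15 + 5 \left(- 14 y + \left(2 K y + 100\right)\right) = -15 + 5 \left(- 14 y + \left(100 + 2 K y\right)\right) = -15 + 5 \left(100 - 14 y + 2 K y\right) = -15 + \left(500 - 70 y + 10 K y\right) = 485 - 70 y + 10 K y$)
$\frac{1}{R{\left(W,U{\left(-6,8 \right)} \right)}} = \frac{1}{485 - -6020 + 10 \cdot 10 \left(-86\right)} = \frac{1}{485 + 6020 - 8600} = \frac{1}{-2095} = - \frac{1}{2095}$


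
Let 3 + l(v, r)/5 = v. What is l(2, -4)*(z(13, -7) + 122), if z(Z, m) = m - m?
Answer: -610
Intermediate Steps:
z(Z, m) = 0
l(v, r) = -15 + 5*v
l(2, -4)*(z(13, -7) + 122) = (-15 + 5*2)*(0 + 122) = (-15 + 10)*122 = -5*122 = -610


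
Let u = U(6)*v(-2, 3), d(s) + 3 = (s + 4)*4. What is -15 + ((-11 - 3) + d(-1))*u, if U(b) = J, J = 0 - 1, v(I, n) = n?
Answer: 0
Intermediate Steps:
d(s) = 13 + 4*s (d(s) = -3 + (s + 4)*4 = -3 + (4 + s)*4 = -3 + (16 + 4*s) = 13 + 4*s)
J = -1
U(b) = -1
u = -3 (u = -1*3 = -3)
-15 + ((-11 - 3) + d(-1))*u = -15 + ((-11 - 3) + (13 + 4*(-1)))*(-3) = -15 + (-14 + (13 - 4))*(-3) = -15 + (-14 + 9)*(-3) = -15 - 5*(-3) = -15 + 15 = 0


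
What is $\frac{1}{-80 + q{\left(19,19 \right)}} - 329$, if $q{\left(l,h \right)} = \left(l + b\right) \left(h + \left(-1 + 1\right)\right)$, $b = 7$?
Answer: $- \frac{136205}{414} \approx -329.0$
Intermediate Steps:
$q{\left(l,h \right)} = h \left(7 + l\right)$ ($q{\left(l,h \right)} = \left(l + 7\right) \left(h + \left(-1 + 1\right)\right) = \left(7 + l\right) \left(h + 0\right) = \left(7 + l\right) h = h \left(7 + l\right)$)
$\frac{1}{-80 + q{\left(19,19 \right)}} - 329 = \frac{1}{-80 + 19 \left(7 + 19\right)} - 329 = \frac{1}{-80 + 19 \cdot 26} - 329 = \frac{1}{-80 + 494} - 329 = \frac{1}{414} - 329 = - \frac{136205}{414}$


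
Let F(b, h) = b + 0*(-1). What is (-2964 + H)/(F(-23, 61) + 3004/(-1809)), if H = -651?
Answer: 6539535/44611 ≈ 146.59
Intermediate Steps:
F(b, h) = b (F(b, h) = b + 0 = b)
(-2964 + H)/(F(-23, 61) + 3004/(-1809)) = (-2964 - 651)/(-23 + 3004/(-1809)) = -3615/(-23 + 3004*(-1/1809)) = -3615/(-23 - 3004/1809) = -3615/(-44611/1809) = -3615*(-1809/44611) = 6539535/44611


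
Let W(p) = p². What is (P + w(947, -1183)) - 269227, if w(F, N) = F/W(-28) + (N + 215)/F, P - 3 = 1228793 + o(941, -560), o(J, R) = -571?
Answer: 712006285001/742448 ≈ 9.5900e+5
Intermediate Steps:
P = 1228225 (P = 3 + (1228793 - 571) = 3 + 1228222 = 1228225)
w(F, N) = F/784 + (215 + N)/F (w(F, N) = F/((-28)²) + (N + 215)/F = F/784 + (215 + N)/F)
(P + w(947, -1183)) - 269227 = (1228225 + (215 - 1183 + (1/784)*947²)/947) - 269227 = (1228225 + (215 - 1183 + (1/784)*896809)/947) - 269227 = (1228225 + (215 - 1183 + 896809/784)/947) - 269227 = (1228225 + (1/947)*(137897/784)) - 269227 = (1228225 + 137897/742448) - 269227 = 911893332697/742448 - 269227 = 712006285001/742448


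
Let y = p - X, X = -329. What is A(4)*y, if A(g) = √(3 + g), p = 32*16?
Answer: 841*√7 ≈ 2225.1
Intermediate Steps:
p = 512
y = 841 (y = 512 - 1*(-329) = 512 + 329 = 841)
A(4)*y = √(3 + 4)*841 = √7*841 = 841*√7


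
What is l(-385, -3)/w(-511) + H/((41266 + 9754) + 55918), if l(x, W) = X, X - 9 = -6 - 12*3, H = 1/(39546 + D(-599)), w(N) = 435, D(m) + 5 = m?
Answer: -45808175411/603835041420 ≈ -0.075862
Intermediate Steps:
D(m) = -5 + m
H = 1/38942 (H = 1/(39546 + (-5 - 599)) = 1/(39546 - 604) = 1/38942 ≈ 2.5679e-5)
X = -33 (X = 9 + (-6 - 12*3) = 9 + (-6 - 36) = 9 - 42 = -33)
l(x, W) = -33
l(-385, -3)/w(-511) + H/((41266 + 9754) + 55918) = -33/435 + 1/(38942*((41266 + 9754) + 55918)) = -33*1/435 + 1/(38942*(51020 + 55918)) = -11/145 + (1/38942)/106938 = -11/145 + (1/38942)*(1/106938) = -11/145 + 1/4164379596 = -45808175411/603835041420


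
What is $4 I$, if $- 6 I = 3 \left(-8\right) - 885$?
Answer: $606$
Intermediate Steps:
$I = \frac{303}{2}$ ($I = - \frac{3 \left(-8\right) - 885}{6} = - \frac{-24 - 885}{6} = \left(- \frac{1}{6}\right) \left(-909\right) = \frac{303}{2} \approx 151.5$)
$4 I = 4 \cdot \frac{303}{2} = 606$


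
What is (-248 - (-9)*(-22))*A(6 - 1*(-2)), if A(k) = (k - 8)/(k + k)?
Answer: 0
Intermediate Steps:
A(k) = (-8 + k)/(2*k) (A(k) = (-8 + k)/((2*k)) = (-8 + k)*(1/(2*k)) = (-8 + k)/(2*k))
(-248 - (-9)*(-22))*A(6 - 1*(-2)) = (-248 - (-9)*(-22))*((-8 + (6 - 1*(-2)))/(2*(6 - 1*(-2)))) = (-248 - 1*198)*((-8 + (6 + 2))/(2*(6 + 2))) = (-248 - 198)*((½)*(-8 + 8)/8) = -223*0/8 = -446*0 = 0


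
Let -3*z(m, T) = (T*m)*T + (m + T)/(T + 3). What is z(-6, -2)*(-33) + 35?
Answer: -317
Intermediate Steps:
z(m, T) = -m*T**2/3 - (T + m)/(3*(3 + T)) (z(m, T) = -((T*m)*T + (m + T)/(T + 3))/3 = -(m*T**2 + (T + m)/(3 + T))/3 = -m*T**2/3 - (T + m)/(3*(3 + T)))
z(-6, -2)*(-33) + 35 = ((-1*(-2) - 1*(-6) - 1*(-6)*(-2)**3 - 3*(-6)*(-2)**2)/(3*(3 - 2)))*(-33) + 35 = ((1/3)*(2 + 6 - 1*(-6)*(-8) - 3*(-6)*4)/1)*(-33) + 35 = ((1/3)*1*(2 + 6 - 48 + 72))*(-33) + 35 = ((1/3)*1*32)*(-33) + 35 = (32/3)*(-33) + 35 = -352 + 35 = -317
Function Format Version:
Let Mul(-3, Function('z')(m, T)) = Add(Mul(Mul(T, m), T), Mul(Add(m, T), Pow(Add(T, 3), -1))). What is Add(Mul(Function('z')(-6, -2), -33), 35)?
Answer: -317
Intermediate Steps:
Function('z')(m, T) = Add(Mul(Rational(-1, 3), m, Pow(T, 2)), Mul(Rational(-1, 3), Pow(Add(3, T), -1), Add(T, m))) (Function('z')(m, T) = Mul(Rational(-1, 3), Add(Mul(Mul(T, m), T), Mul(Add(m, T), Pow(Add(T, 3), -1)))) = Mul(Rational(-1, 3), Add(Mul(m, Pow(T, 2)), Mul(Add(T, m), Pow(Add(3, T), -1)))) = Mul(Rational(-1, 3), Add(Mul(m, Pow(T, 2)), Mul(Pow(Add(3, T), -1), Add(T, m)))) = Add(Mul(Rational(-1, 3), m, Pow(T, 2)), Mul(Rational(-1, 3), Pow(Add(3, T), -1), Add(T, m))))
Add(Mul(Function('z')(-6, -2), -33), 35) = Add(Mul(Mul(Rational(1, 3), Pow(Add(3, -2), -1), Add(Mul(-1, -2), Mul(-1, -6), Mul(-1, -6, Pow(-2, 3)), Mul(-3, -6, Pow(-2, 2)))), -33), 35) = Add(Mul(Mul(Rational(1, 3), Pow(1, -1), Add(2, 6, Mul(-1, -6, -8), Mul(-3, -6, 4))), -33), 35) = Add(Mul(Mul(Rational(1, 3), 1, Add(2, 6, -48, 72)), -33), 35) = Add(Mul(Mul(Rational(1, 3), 1, 32), -33), 35) = Add(Mul(Rational(32, 3), -33), 35) = Add(-352, 35) = -317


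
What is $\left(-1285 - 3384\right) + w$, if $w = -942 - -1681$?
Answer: $-3930$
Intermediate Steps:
$w = 739$ ($w = -942 + 1681 = 739$)
$\left(-1285 - 3384\right) + w = \left(-1285 - 3384\right) + 739 = -4669 + 739 = -3930$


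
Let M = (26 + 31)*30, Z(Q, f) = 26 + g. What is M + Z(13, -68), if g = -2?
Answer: 1734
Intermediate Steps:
Z(Q, f) = 24 (Z(Q, f) = 26 - 2 = 24)
M = 1710 (M = 57*30 = 1710)
M + Z(13, -68) = 1710 + 24 = 1734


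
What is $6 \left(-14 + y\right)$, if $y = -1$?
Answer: $-90$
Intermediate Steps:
$6 \left(-14 + y\right) = 6 \left(-14 - 1\right) = 6 \left(-15\right) = -90$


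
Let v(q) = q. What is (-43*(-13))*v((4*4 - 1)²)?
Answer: 125775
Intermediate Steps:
(-43*(-13))*v((4*4 - 1)²) = (-43*(-13))*(4*4 - 1)² = 559*(16 - 1)² = 559*15² = 559*225 = 125775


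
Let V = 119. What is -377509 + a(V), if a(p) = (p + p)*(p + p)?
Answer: -320865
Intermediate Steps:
a(p) = 4*p**2 (a(p) = (2*p)*(2*p) = 4*p**2)
-377509 + a(V) = -377509 + 4*119**2 = -377509 + 4*14161 = -377509 + 56644 = -320865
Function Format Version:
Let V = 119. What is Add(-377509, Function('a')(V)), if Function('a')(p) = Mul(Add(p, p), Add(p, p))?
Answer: -320865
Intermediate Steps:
Function('a')(p) = Mul(4, Pow(p, 2)) (Function('a')(p) = Mul(Mul(2, p), Mul(2, p)) = Mul(4, Pow(p, 2)))
Add(-377509, Function('a')(V)) = Add(-377509, Mul(4, Pow(119, 2))) = Add(-377509, Mul(4, 14161)) = Add(-377509, 56644) = -320865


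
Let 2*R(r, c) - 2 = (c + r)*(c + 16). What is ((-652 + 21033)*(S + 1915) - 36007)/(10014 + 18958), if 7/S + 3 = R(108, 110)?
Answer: 535460367723/397843504 ≈ 1345.9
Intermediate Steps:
R(r, c) = 1 + (16 + c)*(c + r)/2 (R(r, c) = 1 + ((c + r)*(c + 16))/2 = 1 + ((c + r)*(16 + c))/2 = 1 + ((16 + c)*(c + r))/2 = 1 + (16 + c)*(c + r)/2)
S = 7/13732 (S = 7/(-3 + (1 + (½)*110² + 8*110 + 8*108 + (½)*110*108)) = 7/(-3 + (1 + (½)*12100 + 880 + 864 + 5940)) = 7/(-3 + (1 + 6050 + 880 + 864 + 5940)) = 7/(-3 + 13735) = 7/13732 ≈ 0.00050976)
((-652 + 21033)*(S + 1915) - 36007)/(10014 + 18958) = ((-652 + 21033)*(7/13732 + 1915) - 36007)/(10014 + 18958) = (20381*(26296787/13732) - 36007)/28972 = (535954815847/13732 - 36007)*(1/28972) = (535460367723/13732)*(1/28972) = 535460367723/397843504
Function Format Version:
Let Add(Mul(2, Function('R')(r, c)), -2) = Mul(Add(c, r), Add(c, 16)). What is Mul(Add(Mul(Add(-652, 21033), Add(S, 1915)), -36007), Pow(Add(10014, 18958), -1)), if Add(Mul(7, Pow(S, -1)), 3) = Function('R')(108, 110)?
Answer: Rational(535460367723, 397843504) ≈ 1345.9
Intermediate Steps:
Function('R')(r, c) = Add(1, Mul(Rational(1, 2), Add(16, c), Add(c, r))) (Function('R')(r, c) = Add(1, Mul(Rational(1, 2), Mul(Add(c, r), Add(c, 16)))) = Add(1, Mul(Rational(1, 2), Mul(Add(c, r), Add(16, c)))) = Add(1, Mul(Rational(1, 2), Mul(Add(16, c), Add(c, r)))) = Add(1, Mul(Rational(1, 2), Add(16, c), Add(c, r))))
S = Rational(7, 13732) (S = Mul(7, Pow(Add(-3, Add(1, Mul(Rational(1, 2), Pow(110, 2)), Mul(8, 110), Mul(8, 108), Mul(Rational(1, 2), 110, 108))), -1)) = Mul(7, Pow(Add(-3, Add(1, Mul(Rational(1, 2), 12100), 880, 864, 5940)), -1)) = Mul(7, Pow(Add(-3, Add(1, 6050, 880, 864, 5940)), -1)) = Mul(7, Pow(Add(-3, 13735), -1)) = Mul(7, Pow(13732, -1)) = Mul(7, Rational(1, 13732)) = Rational(7, 13732) ≈ 0.00050976)
Mul(Add(Mul(Add(-652, 21033), Add(S, 1915)), -36007), Pow(Add(10014, 18958), -1)) = Mul(Add(Mul(Add(-652, 21033), Add(Rational(7, 13732), 1915)), -36007), Pow(Add(10014, 18958), -1)) = Mul(Add(Mul(20381, Rational(26296787, 13732)), -36007), Pow(28972, -1)) = Mul(Add(Rational(535954815847, 13732), -36007), Rational(1, 28972)) = Mul(Rational(535460367723, 13732), Rational(1, 28972)) = Rational(535460367723, 397843504)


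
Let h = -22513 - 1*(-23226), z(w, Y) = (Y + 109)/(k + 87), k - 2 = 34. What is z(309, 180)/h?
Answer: 289/87699 ≈ 0.0032954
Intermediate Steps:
k = 36 (k = 2 + 34 = 36)
z(w, Y) = 109/123 + Y/123 (z(w, Y) = (Y + 109)/(36 + 87) = (109 + Y)/123 = (109 + Y)*(1/123) = 109/123 + Y/123)
h = 713 (h = -22513 + 23226 = 713)
z(309, 180)/h = (109/123 + (1/123)*180)/713 = (109/123 + 60/41)*(1/713) = (289/123)*(1/713) = 289/87699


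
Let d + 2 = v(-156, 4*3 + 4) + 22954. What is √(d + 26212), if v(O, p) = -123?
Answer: 3*√5449 ≈ 221.45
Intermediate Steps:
d = 22829 (d = -2 + (-123 + 22954) = -2 + 22831 = 22829)
√(d + 26212) = √(22829 + 26212) = √49041 = 3*√5449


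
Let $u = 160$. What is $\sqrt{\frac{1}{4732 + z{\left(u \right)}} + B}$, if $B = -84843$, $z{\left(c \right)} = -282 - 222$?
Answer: $\frac{i \sqrt{379163026571}}{2114} \approx 291.28 i$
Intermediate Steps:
$z{\left(c \right)} = -504$ ($z{\left(c \right)} = -282 - 222 = -504$)
$\sqrt{\frac{1}{4732 + z{\left(u \right)}} + B} = \sqrt{\frac{1}{4732 - 504} - 84843} = \sqrt{\frac{1}{4228} - 84843} = \sqrt{- \frac{358716203}{4228}} = \frac{i \sqrt{379163026571}}{2114}$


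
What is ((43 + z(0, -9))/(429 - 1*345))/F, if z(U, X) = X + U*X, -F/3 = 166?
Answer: -17/20916 ≈ -0.00081277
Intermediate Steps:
F = -498 (F = -3*166 = -498)
((43 + z(0, -9))/(429 - 1*345))/F = ((43 - 9*(1 + 0))/(429 - 1*345))/(-498) = ((43 - 9*1)/(429 - 345))*(-1/498) = ((43 - 9)/84)*(-1/498) = (34*(1/84))*(-1/498) = (17/42)*(-1/498) = -17/20916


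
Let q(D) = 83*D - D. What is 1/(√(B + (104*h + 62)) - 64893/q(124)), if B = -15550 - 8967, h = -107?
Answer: -219944008/1227691425347 - 103388224*I*√35583/3683074276041 ≈ -0.00017915 - 0.0052952*I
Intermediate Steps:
B = -24517
q(D) = 82*D
1/(√(B + (104*h + 62)) - 64893/q(124)) = 1/(√(-24517 + (104*(-107) + 62)) - 64893/(82*124)) = 1/(√(-24517 + (-11128 + 62)) - 64893/10168) = 1/(√(-24517 - 11066) - 64893*1/10168) = 1/(√(-35583) - 64893/10168) = 1/(I*√35583 - 64893/10168) = 1/(-64893/10168 + I*√35583)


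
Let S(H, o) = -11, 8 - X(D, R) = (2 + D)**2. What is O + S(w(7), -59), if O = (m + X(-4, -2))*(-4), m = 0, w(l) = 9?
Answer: -27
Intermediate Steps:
X(D, R) = 8 - (2 + D)**2
O = -16 (O = (0 + (8 - (2 - 4)**2))*(-4) = (0 + (8 - 1*(-2)**2))*(-4) = (0 + (8 - 1*4))*(-4) = (0 + (8 - 4))*(-4) = (0 + 4)*(-4) = 4*(-4) = -16)
O + S(w(7), -59) = -16 - 11 = -27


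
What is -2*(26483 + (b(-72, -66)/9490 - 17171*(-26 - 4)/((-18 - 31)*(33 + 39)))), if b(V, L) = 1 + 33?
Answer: -10497398143/199290 ≈ -52674.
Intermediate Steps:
b(V, L) = 34
-2*(26483 + (b(-72, -66)/9490 - 17171*(-26 - 4)/((-18 - 31)*(33 + 39)))) = -2*(26483 + (34/9490 - 17171*(-26 - 4)/((-18 - 31)*(33 + 39)))) = -2*(26483 + (34*(1/9490) - 17171/(-49/(-30)*72))) = -2*(26483 + (17/4745 - 17171/(-49*(-1/30)*72))) = -2*(26483 + (17/4745 - 17171/((49/30)*72))) = -2*(26483 + (17/4745 - 17171/588/5)) = -2*(26483 + (17/4745 - 17171*5/588)) = -2*(26483 + (17/4745 - 12265/84)) = -2*(26483 - 58195997/398580) = -2*10497398143/398580 = -10497398143/199290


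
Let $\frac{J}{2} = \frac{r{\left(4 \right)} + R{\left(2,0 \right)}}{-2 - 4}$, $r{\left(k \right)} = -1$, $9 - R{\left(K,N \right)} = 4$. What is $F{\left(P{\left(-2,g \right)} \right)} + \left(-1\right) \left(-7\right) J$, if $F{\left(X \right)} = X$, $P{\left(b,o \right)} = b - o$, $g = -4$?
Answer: $- \frac{22}{3} \approx -7.3333$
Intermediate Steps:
$R{\left(K,N \right)} = 5$ ($R{\left(K,N \right)} = 9 - 4 = 5$)
$J = - \frac{4}{3}$ ($J = 2 \frac{-1 + 5}{-2 - 4} = 2 \frac{4}{-6} = 2 \cdot 4 \left(- \frac{1}{6}\right) = 2 \left(- \frac{2}{3}\right) = - \frac{4}{3} \approx -1.3333$)
$F{\left(P{\left(-2,g \right)} \right)} + \left(-1\right) \left(-7\right) J = \left(-2 - -4\right) + \left(-1\right) \left(-7\right) \left(- \frac{4}{3}\right) = \left(-2 + 4\right) + 7 \left(- \frac{4}{3}\right) = 2 - \frac{28}{3} = - \frac{22}{3}$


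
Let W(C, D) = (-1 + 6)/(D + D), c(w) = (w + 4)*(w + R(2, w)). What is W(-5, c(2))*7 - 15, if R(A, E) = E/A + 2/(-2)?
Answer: -325/24 ≈ -13.542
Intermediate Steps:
R(A, E) = -1 + E/A (R(A, E) = E/A + 2*(-½) = E/A - 1 = -1 + E/A)
c(w) = (-1 + 3*w/2)*(4 + w) (c(w) = (w + 4)*(w + (w - 1*2)/2) = (4 + w)*(w + (w - 2)/2) = (4 + w)*(w + (-2 + w)/2) = (4 + w)*(w + (-1 + w/2)) = (4 + w)*(-1 + 3*w/2) = (-1 + 3*w/2)*(4 + w))
W(C, D) = 5/(2*D) (W(C, D) = 5/((2*D)) = 5*(1/(2*D)) = 5/(2*D))
W(-5, c(2))*7 - 15 = (5/(2*(-4 + 5*2 + (3/2)*2²)))*7 - 15 = (5/(2*(-4 + 10 + (3/2)*4)))*7 - 15 = (5/(2*(-4 + 10 + 6)))*7 - 15 = ((5/2)/12)*7 - 15 = ((5/2)*(1/12))*7 - 15 = (5/24)*7 - 15 = 35/24 - 15 = -325/24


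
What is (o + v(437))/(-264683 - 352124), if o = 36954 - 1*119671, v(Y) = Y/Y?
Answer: 82716/616807 ≈ 0.13410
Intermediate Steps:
v(Y) = 1
o = -82717 (o = 36954 - 119671 = -82717)
(o + v(437))/(-264683 - 352124) = (-82717 + 1)/(-264683 - 352124) = -82716/(-616807) = -82716*(-1/616807) = 82716/616807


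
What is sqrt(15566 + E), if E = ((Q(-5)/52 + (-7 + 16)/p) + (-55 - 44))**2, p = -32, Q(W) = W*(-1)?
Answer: 3*sqrt(488473313)/416 ≈ 159.39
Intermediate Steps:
Q(W) = -W
E = 1702470121/173056 (E = ((-1*(-5)/52 + (-7 + 16)/(-32)) + (-55 - 44))**2 = ((5*(1/52) + 9*(-1/32)) - 99)**2 = ((5/52 - 9/32) - 99)**2 = (-77/416 - 99)**2 = (-41261/416)**2 = 1702470121/173056 ≈ 9837.7)
sqrt(15566 + E) = sqrt(15566 + 1702470121/173056) = sqrt(4396259817/173056) = 3*sqrt(488473313)/416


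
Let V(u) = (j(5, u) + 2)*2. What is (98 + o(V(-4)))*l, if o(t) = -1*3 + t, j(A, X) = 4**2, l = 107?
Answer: 14017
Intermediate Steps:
j(A, X) = 16
V(u) = 36 (V(u) = (16 + 2)*2 = 18*2 = 36)
o(t) = -3 + t
(98 + o(V(-4)))*l = (98 + (-3 + 36))*107 = (98 + 33)*107 = 131*107 = 14017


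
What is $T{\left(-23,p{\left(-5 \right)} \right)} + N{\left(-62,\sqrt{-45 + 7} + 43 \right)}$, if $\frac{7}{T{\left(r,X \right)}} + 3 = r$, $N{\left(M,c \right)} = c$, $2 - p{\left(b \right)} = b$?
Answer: $\frac{1111}{26} + i \sqrt{38} \approx 42.731 + 6.1644 i$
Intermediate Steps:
$p{\left(b \right)} = 2 - b$
$T{\left(r,X \right)} = \frac{7}{-3 + r}$
$T{\left(-23,p{\left(-5 \right)} \right)} + N{\left(-62,\sqrt{-45 + 7} + 43 \right)} = \frac{7}{-3 - 23} + \left(\sqrt{-45 + 7} + 43\right) = \frac{7}{-26} + \left(\sqrt{-38} + 43\right) = 7 \left(- \frac{1}{26}\right) + \left(i \sqrt{38} + 43\right) = - \frac{7}{26} + \left(43 + i \sqrt{38}\right) = \frac{1111}{26} + i \sqrt{38}$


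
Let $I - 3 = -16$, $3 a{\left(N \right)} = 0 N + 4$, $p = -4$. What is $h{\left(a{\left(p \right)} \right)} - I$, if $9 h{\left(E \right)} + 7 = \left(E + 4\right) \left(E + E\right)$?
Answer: $\frac{1118}{81} \approx 13.802$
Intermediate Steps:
$a{\left(N \right)} = \frac{4}{3}$ ($a{\left(N \right)} = \frac{0 N + 4}{3} = \frac{0 + 4}{3} = \frac{1}{3} \cdot 4 = \frac{4}{3}$)
$I = -13$ ($I = 3 - 16 = -13$)
$h{\left(E \right)} = - \frac{7}{9} + \frac{2 E \left(4 + E\right)}{9}$ ($h{\left(E \right)} = - \frac{7}{9} + \frac{\left(E + 4\right) \left(E + E\right)}{9} = - \frac{7}{9} + \frac{\left(4 + E\right) 2 E}{9} = - \frac{7}{9} + \frac{2 E \left(4 + E\right)}{9}$)
$h{\left(a{\left(p \right)} \right)} - I = \left(- \frac{7}{9} + \frac{2 \left(\frac{4}{3}\right)^{2}}{9} + \frac{8}{9} \cdot \frac{4}{3}\right) - -13 = \left(- \frac{7}{9} + \frac{2}{9} \cdot \frac{16}{9} + \frac{32}{27}\right) + 13 = \left(- \frac{7}{9} + \frac{32}{81} + \frac{32}{27}\right) + 13 = \frac{65}{81} + 13 = \frac{1118}{81}$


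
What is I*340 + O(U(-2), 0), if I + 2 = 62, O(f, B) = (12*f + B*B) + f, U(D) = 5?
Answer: 20465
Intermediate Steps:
O(f, B) = B² + 13*f (O(f, B) = (12*f + B²) + f = (B² + 12*f) + f = B² + 13*f)
I = 60 (I = -2 + 62 = 60)
I*340 + O(U(-2), 0) = 60*340 + (0² + 13*5) = 20400 + (0 + 65) = 20400 + 65 = 20465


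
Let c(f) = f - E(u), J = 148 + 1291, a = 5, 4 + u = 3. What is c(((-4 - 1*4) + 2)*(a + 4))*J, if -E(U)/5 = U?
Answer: -84901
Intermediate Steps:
u = -1 (u = -4 + 3 = -1)
E(U) = -5*U
J = 1439
c(f) = -5 + f (c(f) = f - (-5)*(-1) = f - 1*5 = f - 5 = -5 + f)
c(((-4 - 1*4) + 2)*(a + 4))*J = (-5 + ((-4 - 1*4) + 2)*(5 + 4))*1439 = (-5 + ((-4 - 4) + 2)*9)*1439 = (-5 + (-8 + 2)*9)*1439 = (-5 - 6*9)*1439 = (-5 - 54)*1439 = -59*1439 = -84901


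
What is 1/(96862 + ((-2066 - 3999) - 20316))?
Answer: 1/70481 ≈ 1.4188e-5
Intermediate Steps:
1/(96862 + ((-2066 - 3999) - 20316)) = 1/(96862 + (-6065 - 20316)) = 1/(96862 - 26381) = 1/70481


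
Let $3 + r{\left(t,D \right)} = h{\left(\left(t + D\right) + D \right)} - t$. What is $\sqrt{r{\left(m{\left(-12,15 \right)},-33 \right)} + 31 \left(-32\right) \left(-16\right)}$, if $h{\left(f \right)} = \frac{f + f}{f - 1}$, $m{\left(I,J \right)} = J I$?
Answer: $\frac{\sqrt{979254965}}{247} \approx 126.69$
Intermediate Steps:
$m{\left(I,J \right)} = I J$
$h{\left(f \right)} = \frac{2 f}{-1 + f}$
$r{\left(t,D \right)} = -3 - t + \frac{2 \left(t + 2 D\right)}{-1 + t + 2 D}$ ($r{\left(t,D \right)} = -3 - \left(t - \frac{2 \left(\left(t + D\right) + D\right)}{-1 + \left(\left(t + D\right) + D\right)}\right) = -3 - \left(t - \frac{2 \left(\left(D + t\right) + D\right)}{-1 + \left(\left(D + t\right) + D\right)}\right) = -3 - \left(t - \frac{2 \left(t + 2 D\right)}{-1 + \left(t + 2 D\right)}\right) = -3 - \left(t - \frac{2 \left(t + 2 D\right)}{-1 + t + 2 D}\right) = -3 - t + \frac{2 \left(t + 2 D\right)}{-1 + t + 2 D}$)
$\sqrt{r{\left(m{\left(-12,15 \right)},-33 \right)} + 31 \left(-32\right) \left(-16\right)} = \sqrt{\frac{3 - \left(\left(-12\right) 15\right)^{2} - -66 - - 66 \left(\left(-12\right) 15\right)}{-1 - 180 + 2 \left(-33\right)} + 31 \left(-32\right) \left(-16\right)} = \sqrt{\frac{3 - \left(-180\right)^{2} + 66 - \left(-66\right) \left(-180\right)}{-1 - 180 - 66} - -15872} = \sqrt{\frac{3 - 32400 + 66 - 11880}{-247} + 15872} = \sqrt{- \frac{3 - 32400 + 66 - 11880}{247} + 15872} = \sqrt{\left(- \frac{1}{247}\right) \left(-44211\right) + 15872} = \sqrt{\frac{44211}{247} + 15872} = \sqrt{\frac{3964595}{247}} = \frac{\sqrt{979254965}}{247}$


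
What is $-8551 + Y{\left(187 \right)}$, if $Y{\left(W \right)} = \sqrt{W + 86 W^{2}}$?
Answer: $-8551 + 3 \sqrt{334169} \approx -6816.8$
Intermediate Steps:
$-8551 + Y{\left(187 \right)} = -8551 + \sqrt{187 \left(1 + 86 \cdot 187\right)} = -8551 + \sqrt{187 \left(1 + 16082\right)} = -8551 + \sqrt{187 \cdot 16083} = -8551 + \sqrt{3007521} = -8551 + 3 \sqrt{334169}$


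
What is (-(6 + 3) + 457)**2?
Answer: 200704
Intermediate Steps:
(-(6 + 3) + 457)**2 = (-1*9 + 457)**2 = (-9 + 457)**2 = 448**2 = 200704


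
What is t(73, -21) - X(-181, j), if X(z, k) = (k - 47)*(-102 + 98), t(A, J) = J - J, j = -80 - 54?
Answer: -724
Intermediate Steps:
j = -134
t(A, J) = 0
X(z, k) = 188 - 4*k (X(z, k) = (-47 + k)*(-4) = 188 - 4*k)
t(73, -21) - X(-181, j) = 0 - (188 - 4*(-134)) = 0 - (188 + 536) = 0 - 1*724 = 0 - 724 = -724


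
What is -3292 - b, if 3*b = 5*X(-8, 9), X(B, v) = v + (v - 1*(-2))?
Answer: -9976/3 ≈ -3325.3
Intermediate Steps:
X(B, v) = 2 + 2*v (X(B, v) = v + (v + 2) = v + (2 + v) = 2 + 2*v)
b = 100/3 (b = (5*(2 + 2*9))/3 = (5*(2 + 18))/3 = (5*20)/3 = (⅓)*100 = 100/3 ≈ 33.333)
-3292 - b = -3292 - 1*100/3 = -3292 - 100/3 = -9976/3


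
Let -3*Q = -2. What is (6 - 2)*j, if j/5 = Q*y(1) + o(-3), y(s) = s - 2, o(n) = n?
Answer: -220/3 ≈ -73.333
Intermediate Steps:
y(s) = -2 + s
Q = 2/3 (Q = -1/3*(-2) = 2/3 ≈ 0.66667)
j = -55/3 (j = 5*(2*(-2 + 1)/3 - 3) = 5*((2/3)*(-1) - 3) = 5*(-2/3 - 3) = 5*(-11/3) = -55/3 ≈ -18.333)
(6 - 2)*j = (6 - 2)*(-55/3) = 4*(-55/3) = -220/3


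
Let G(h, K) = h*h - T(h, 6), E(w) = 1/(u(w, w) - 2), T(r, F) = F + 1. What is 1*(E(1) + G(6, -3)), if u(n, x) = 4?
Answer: 59/2 ≈ 29.500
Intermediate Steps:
T(r, F) = 1 + F
E(w) = ½ (E(w) = 1/(4 - 2) = 1/2 = ½)
G(h, K) = -7 + h² (G(h, K) = h*h - (1 + 6) = h² - 1*7 = h² - 7 = -7 + h²)
1*(E(1) + G(6, -3)) = 1*(½ + (-7 + 6²)) = 1*(½ + (-7 + 36)) = 1*(½ + 29) = 1*(59/2) = 59/2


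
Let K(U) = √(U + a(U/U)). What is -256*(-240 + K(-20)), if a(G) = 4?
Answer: 61440 - 1024*I ≈ 61440.0 - 1024.0*I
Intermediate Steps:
K(U) = √(4 + U) (K(U) = √(U + 4) = √(4 + U))
-256*(-240 + K(-20)) = -256*(-240 + √(4 - 20)) = -256*(-240 + √(-16)) = -256*(-240 + 4*I) = 61440 - 1024*I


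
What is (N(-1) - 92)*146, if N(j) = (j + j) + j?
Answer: -13870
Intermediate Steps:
N(j) = 3*j (N(j) = 2*j + j = 3*j)
(N(-1) - 92)*146 = (3*(-1) - 92)*146 = (-3 - 92)*146 = -95*146 = -13870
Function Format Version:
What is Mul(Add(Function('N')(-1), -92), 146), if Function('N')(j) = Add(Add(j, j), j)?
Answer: -13870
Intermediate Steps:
Function('N')(j) = Mul(3, j) (Function('N')(j) = Add(Mul(2, j), j) = Mul(3, j))
Mul(Add(Function('N')(-1), -92), 146) = Mul(Add(Mul(3, -1), -92), 146) = Mul(Add(-3, -92), 146) = Mul(-95, 146) = -13870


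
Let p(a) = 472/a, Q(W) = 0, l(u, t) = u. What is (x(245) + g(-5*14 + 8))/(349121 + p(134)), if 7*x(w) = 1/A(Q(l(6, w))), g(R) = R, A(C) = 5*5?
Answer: -726883/4093485025 ≈ -0.00017757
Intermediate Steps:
A(C) = 25
x(w) = 1/175 (x(w) = (⅐)/25 = (⅐)*(1/25) = 1/175)
(x(245) + g(-5*14 + 8))/(349121 + p(134)) = (1/175 + (-5*14 + 8))/(349121 + 472/134) = (1/175 + (-70 + 8))/(349121 + 472*(1/134)) = (1/175 - 62)/(349121 + 236/67) = -10849/(175*23391343/67) = -10849/175*67/23391343 = -726883/4093485025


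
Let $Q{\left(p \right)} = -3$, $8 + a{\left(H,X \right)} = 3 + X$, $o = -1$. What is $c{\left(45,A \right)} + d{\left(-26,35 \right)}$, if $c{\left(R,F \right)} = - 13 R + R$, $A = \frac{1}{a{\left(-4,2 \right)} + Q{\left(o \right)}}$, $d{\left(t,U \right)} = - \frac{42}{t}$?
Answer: $- \frac{6999}{13} \approx -538.38$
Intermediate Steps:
$a{\left(H,X \right)} = -5 + X$ ($a{\left(H,X \right)} = -8 + \left(3 + X\right) = -5 + X$)
$A = - \frac{1}{6}$ ($A = \frac{1}{\left(-5 + 2\right) - 3} = \frac{1}{-3 - 3} = \frac{1}{-6} = - \frac{1}{6} \approx -0.16667$)
$c{\left(R,F \right)} = - 12 R$
$c{\left(45,A \right)} + d{\left(-26,35 \right)} = \left(-12\right) 45 - \frac{42}{-26} = -540 - - \frac{21}{13} = -540 + \frac{21}{13} = - \frac{6999}{13}$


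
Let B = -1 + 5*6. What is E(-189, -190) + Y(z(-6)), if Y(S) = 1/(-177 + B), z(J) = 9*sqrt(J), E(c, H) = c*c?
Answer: 5286707/148 ≈ 35721.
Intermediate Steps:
E(c, H) = c**2
B = 29 (B = -1 + 30 = 29)
Y(S) = -1/148 (Y(S) = 1/(-177 + 29) = 1/(-148) = -1/148)
E(-189, -190) + Y(z(-6)) = (-189)**2 - 1/148 = 35721 - 1/148 = 5286707/148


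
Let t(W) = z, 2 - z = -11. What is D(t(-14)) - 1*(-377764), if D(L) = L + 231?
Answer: 378008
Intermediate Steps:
z = 13 (z = 2 - 1*(-11) = 2 + 11 = 13)
t(W) = 13
D(L) = 231 + L
D(t(-14)) - 1*(-377764) = (231 + 13) - 1*(-377764) = 244 + 377764 = 378008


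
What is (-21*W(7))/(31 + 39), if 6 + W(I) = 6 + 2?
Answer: -3/5 ≈ -0.60000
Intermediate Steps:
W(I) = 2 (W(I) = -6 + (6 + 2) = -6 + 8 = 2)
(-21*W(7))/(31 + 39) = (-21*2)/(31 + 39) = -42/70 = -42*1/70 = -3/5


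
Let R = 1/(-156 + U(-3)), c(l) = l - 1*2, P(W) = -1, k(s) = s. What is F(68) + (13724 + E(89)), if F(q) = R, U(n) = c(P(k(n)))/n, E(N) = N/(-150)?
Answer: 63813811/4650 ≈ 13723.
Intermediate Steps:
E(N) = -N/150 (E(N) = N*(-1/150) = -N/150)
c(l) = -2 + l (c(l) = l - 2 = -2 + l)
U(n) = -3/n (U(n) = (-2 - 1)/n = -3/n)
R = -1/155 (R = 1/(-156 - 3/(-3)) = 1/(-156 - 3*(-⅓)) = 1/(-156 + 1) = 1/(-155) = -1/155 ≈ -0.0064516)
F(q) = -1/155
F(68) + (13724 + E(89)) = -1/155 + (13724 - 1/150*89) = -1/155 + (13724 - 89/150) = -1/155 + 2058511/150 = 63813811/4650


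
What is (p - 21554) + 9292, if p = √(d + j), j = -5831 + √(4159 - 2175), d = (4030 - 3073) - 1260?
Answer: -12262 + I*√(6134 - 8*√31) ≈ -12262.0 + 78.035*I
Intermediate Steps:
d = -303 (d = 957 - 1260 = -303)
j = -5831 + 8*√31 (j = -5831 + √1984 = -5831 + 8*√31 ≈ -5786.5)
p = √(-6134 + 8*√31) (p = √(-303 + (-5831 + 8*√31)) = √(-6134 + 8*√31) ≈ 78.035*I)
(p - 21554) + 9292 = (√(-6134 + 8*√31) - 21554) + 9292 = (-21554 + √(-6134 + 8*√31)) + 9292 = -12262 + √(-6134 + 8*√31)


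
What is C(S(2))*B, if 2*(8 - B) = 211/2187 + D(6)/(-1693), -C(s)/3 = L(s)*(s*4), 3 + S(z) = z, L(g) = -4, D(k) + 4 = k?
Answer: -471108856/1234197 ≈ -381.71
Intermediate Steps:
D(k) = -4 + k
S(z) = -3 + z
C(s) = 48*s (C(s) = -(-12)*s*4 = -(-12)*4*s = -(-48)*s = 48*s)
B = 58888607/7405182 (B = 8 - (211/2187 + (-4 + 6)/(-1693))/2 = 8 - (211*(1/2187) + 2*(-1/1693))/2 = 8 - (211/2187 - 2/1693)/2 = 8 - ½*352849/3702591 = 8 - 352849/7405182 = 58888607/7405182 ≈ 7.9523)
C(S(2))*B = (48*(-3 + 2))*(58888607/7405182) = (48*(-1))*(58888607/7405182) = -48*58888607/7405182 = -471108856/1234197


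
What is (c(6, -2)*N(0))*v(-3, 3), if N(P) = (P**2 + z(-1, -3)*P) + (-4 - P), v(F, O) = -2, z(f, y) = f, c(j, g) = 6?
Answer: 48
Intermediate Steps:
N(P) = -4 + P**2 - 2*P (N(P) = (P**2 - P) + (-4 - P) = -4 + P**2 - 2*P)
(c(6, -2)*N(0))*v(-3, 3) = (6*(-4 + 0**2 - 2*0))*(-2) = (6*(-4 + 0 + 0))*(-2) = (6*(-4))*(-2) = -24*(-2) = 48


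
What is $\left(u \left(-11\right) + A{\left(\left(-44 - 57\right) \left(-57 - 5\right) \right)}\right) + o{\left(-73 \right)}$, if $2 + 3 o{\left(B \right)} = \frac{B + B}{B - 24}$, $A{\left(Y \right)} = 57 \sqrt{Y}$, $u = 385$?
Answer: $- \frac{410811}{97} + 57 \sqrt{6262} \approx 275.4$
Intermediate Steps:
$o{\left(B \right)} = - \frac{2}{3} + \frac{2 B}{3 \left(-24 + B\right)}$ ($o{\left(B \right)} = - \frac{2}{3} + \frac{\left(B + B\right) \frac{1}{B - 24}}{3} = - \frac{2}{3} + \frac{2 B \frac{1}{-24 + B}}{3} = - \frac{2}{3} + \frac{2 B}{3 \left(-24 + B\right)}$)
$\left(u \left(-11\right) + A{\left(\left(-44 - 57\right) \left(-57 - 5\right) \right)}\right) + o{\left(-73 \right)} = \left(385 \left(-11\right) + 57 \sqrt{\left(-44 - 57\right) \left(-57 - 5\right)}\right) + \frac{16}{-24 - 73} = \left(-4235 + 57 \sqrt{\left(-101\right) \left(-62\right)}\right) + \frac{16}{-97} = \left(-4235 + 57 \sqrt{6262}\right) + 16 \left(- \frac{1}{97}\right) = \left(-4235 + 57 \sqrt{6262}\right) - \frac{16}{97} = - \frac{410811}{97} + 57 \sqrt{6262}$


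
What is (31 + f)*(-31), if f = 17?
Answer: -1488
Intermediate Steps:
(31 + f)*(-31) = (31 + 17)*(-31) = 48*(-31) = -1488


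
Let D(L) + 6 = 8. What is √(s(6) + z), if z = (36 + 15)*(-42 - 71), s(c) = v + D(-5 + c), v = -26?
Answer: 3*I*√643 ≈ 76.072*I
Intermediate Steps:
D(L) = 2 (D(L) = -6 + 8 = 2)
s(c) = -24 (s(c) = -26 + 2 = -24)
z = -5763 (z = 51*(-113) = -5763)
√(s(6) + z) = √(-24 - 5763) = √(-5787) = 3*I*√643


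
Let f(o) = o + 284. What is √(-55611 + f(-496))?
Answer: I*√55823 ≈ 236.27*I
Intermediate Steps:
f(o) = 284 + o
√(-55611 + f(-496)) = √(-55611 + (284 - 496)) = √(-55611 - 212) = √(-55823) = I*√55823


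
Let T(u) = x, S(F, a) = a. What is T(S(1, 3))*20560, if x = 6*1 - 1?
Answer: 102800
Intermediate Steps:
x = 5 (x = 6 - 1 = 5)
T(u) = 5
T(S(1, 3))*20560 = 5*20560 = 102800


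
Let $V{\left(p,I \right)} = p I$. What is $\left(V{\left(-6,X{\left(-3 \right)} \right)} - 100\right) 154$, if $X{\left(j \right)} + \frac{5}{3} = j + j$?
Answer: $-8316$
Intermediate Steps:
$X{\left(j \right)} = - \frac{5}{3} + 2 j$ ($X{\left(j \right)} = - \frac{5}{3} + \left(j + j\right) = - \frac{5}{3} + 2 j$)
$V{\left(p,I \right)} = I p$
$\left(V{\left(-6,X{\left(-3 \right)} \right)} - 100\right) 154 = \left(\left(- \frac{5}{3} + 2 \left(-3\right)\right) \left(-6\right) - 100\right) 154 = \left(\left(- \frac{5}{3} - 6\right) \left(-6\right) - 100\right) 154 = \left(\left(- \frac{23}{3}\right) \left(-6\right) - 100\right) 154 = \left(46 - 100\right) 154 = \left(-54\right) 154 = -8316$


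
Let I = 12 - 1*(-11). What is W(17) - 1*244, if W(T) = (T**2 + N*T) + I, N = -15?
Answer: -187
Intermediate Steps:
I = 23 (I = 12 + 11 = 23)
W(T) = 23 + T**2 - 15*T (W(T) = (T**2 - 15*T) + 23 = 23 + T**2 - 15*T)
W(17) - 1*244 = (23 + 17**2 - 15*17) - 1*244 = (23 + 289 - 255) - 244 = 57 - 244 = -187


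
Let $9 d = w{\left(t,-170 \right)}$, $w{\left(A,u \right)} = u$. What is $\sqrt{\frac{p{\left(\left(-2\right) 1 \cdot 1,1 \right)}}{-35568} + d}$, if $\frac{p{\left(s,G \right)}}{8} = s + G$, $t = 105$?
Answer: $\frac{i \sqrt{4609514}}{494} \approx 4.3461 i$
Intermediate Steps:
$d = - \frac{170}{9}$ ($d = \frac{1}{9} \left(-170\right) = - \frac{170}{9} \approx -18.889$)
$p{\left(s,G \right)} = 8 G + 8 s$ ($p{\left(s,G \right)} = 8 \left(s + G\right) = 8 \left(G + s\right) = 8 G + 8 s$)
$\sqrt{\frac{p{\left(\left(-2\right) 1 \cdot 1,1 \right)}}{-35568} + d} = \sqrt{\frac{8 \cdot 1 + 8 \left(-2\right) 1 \cdot 1}{-35568} - \frac{170}{9}} = \sqrt{\left(8 + 8 \left(\left(-2\right) 1\right)\right) \left(- \frac{1}{35568}\right) - \frac{170}{9}} = \sqrt{\left(8 + 8 \left(-2\right)\right) \left(- \frac{1}{35568}\right) - \frac{170}{9}} = \sqrt{\left(8 - 16\right) \left(- \frac{1}{35568}\right) - \frac{170}{9}} = \sqrt{\left(-8\right) \left(- \frac{1}{35568}\right) - \frac{170}{9}} = \sqrt{\frac{1}{4446} - \frac{170}{9}} = \sqrt{- \frac{9331}{494}} = \frac{i \sqrt{4609514}}{494}$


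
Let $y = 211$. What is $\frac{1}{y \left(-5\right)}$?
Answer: $- \frac{1}{1055} \approx -0.00094787$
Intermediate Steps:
$\frac{1}{y \left(-5\right)} = \frac{1}{211 \left(-5\right)} = \frac{1}{-1055} = - \frac{1}{1055}$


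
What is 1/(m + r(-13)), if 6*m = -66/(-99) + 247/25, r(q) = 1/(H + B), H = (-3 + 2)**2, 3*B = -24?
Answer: 3150/5087 ≈ 0.61923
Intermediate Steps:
B = -8 (B = (1/3)*(-24) = -8)
H = 1 (H = (-1)**2 = 1)
r(q) = -1/7 (r(q) = 1/(1 - 8) = 1/(-7) = -1/7)
m = 791/450 (m = (-66/(-99) + 247/25)/6 = (-66*(-1/99) + 247*(1/25))/6 = (2/3 + 247/25)/6 = (1/6)*(791/75) = 791/450 ≈ 1.7578)
1/(m + r(-13)) = 1/(791/450 - 1/7) = 1/(5087/3150) = 3150/5087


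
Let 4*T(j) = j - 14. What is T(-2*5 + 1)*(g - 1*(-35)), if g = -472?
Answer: 10051/4 ≈ 2512.8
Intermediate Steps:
T(j) = -7/2 + j/4 (T(j) = (j - 14)/4 = (-14 + j)/4 = -7/2 + j/4)
T(-2*5 + 1)*(g - 1*(-35)) = (-7/2 + (-2*5 + 1)/4)*(-472 - 1*(-35)) = (-7/2 + (-10 + 1)/4)*(-472 + 35) = (-7/2 + (¼)*(-9))*(-437) = (-7/2 - 9/4)*(-437) = -23/4*(-437) = 10051/4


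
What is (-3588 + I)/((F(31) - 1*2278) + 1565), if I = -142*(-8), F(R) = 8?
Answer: 2452/705 ≈ 3.4780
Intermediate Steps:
I = 1136
(-3588 + I)/((F(31) - 1*2278) + 1565) = (-3588 + 1136)/((8 - 1*2278) + 1565) = -2452/((8 - 2278) + 1565) = -2452/(-2270 + 1565) = -2452/(-705) = -2452*(-1/705) = 2452/705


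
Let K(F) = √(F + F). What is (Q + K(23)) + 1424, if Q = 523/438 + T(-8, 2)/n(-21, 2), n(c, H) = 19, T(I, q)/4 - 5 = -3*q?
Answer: 11858713/8322 + √46 ≈ 1431.8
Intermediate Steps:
T(I, q) = 20 - 12*q (T(I, q) = 20 + 4*(-3*q) = 20 - 12*q)
K(F) = √2*√F (K(F) = √(2*F) = √2*√F)
Q = 8185/8322 (Q = 523/438 + (20 - 12*2)/19 = 523*(1/438) + (20 - 24)*(1/19) = 523/438 - 4*1/19 = 523/438 - 4/19 = 8185/8322 ≈ 0.98354)
(Q + K(23)) + 1424 = (8185/8322 + √2*√23) + 1424 = (8185/8322 + √46) + 1424 = 11858713/8322 + √46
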